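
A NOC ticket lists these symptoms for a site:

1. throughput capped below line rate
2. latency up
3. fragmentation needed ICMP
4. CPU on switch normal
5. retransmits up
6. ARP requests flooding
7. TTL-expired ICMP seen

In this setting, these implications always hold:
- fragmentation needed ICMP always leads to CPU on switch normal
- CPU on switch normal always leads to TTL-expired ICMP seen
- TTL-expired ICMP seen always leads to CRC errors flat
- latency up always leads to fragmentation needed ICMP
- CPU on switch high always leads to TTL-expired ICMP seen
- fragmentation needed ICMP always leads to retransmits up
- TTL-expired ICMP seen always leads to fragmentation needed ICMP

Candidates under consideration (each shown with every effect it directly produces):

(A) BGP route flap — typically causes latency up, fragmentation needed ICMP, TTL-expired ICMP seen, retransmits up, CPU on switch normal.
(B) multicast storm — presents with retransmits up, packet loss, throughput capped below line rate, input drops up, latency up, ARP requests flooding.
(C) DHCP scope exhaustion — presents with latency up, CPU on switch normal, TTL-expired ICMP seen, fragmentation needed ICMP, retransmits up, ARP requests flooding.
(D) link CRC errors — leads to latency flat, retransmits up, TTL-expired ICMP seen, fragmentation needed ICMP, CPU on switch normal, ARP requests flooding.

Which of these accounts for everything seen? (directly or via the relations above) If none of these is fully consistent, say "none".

B

Checking each candidate against the observations:
(A) BGP route flap — throughput capped below line rate NO; latency up yes; fragmentation needed ICMP yes; CPU on switch normal yes; retransmits up yes; ARP requests flooding NO; TTL-expired ICMP seen yes
(B) multicast storm — accounts for every observation (fragmentation needed ICMP by latency up → fragmentation needed ICMP)
(C) DHCP scope exhaustion — does not account for throughput capped below line rate
(D) link CRC errors — throughput capped below line rate NO; latency up NO; fragmentation needed ICMP yes; CPU on switch normal yes; retransmits up yes; ARP requests flooding yes; TTL-expired ICMP seen yes
(B) is the only candidate with no mismatches.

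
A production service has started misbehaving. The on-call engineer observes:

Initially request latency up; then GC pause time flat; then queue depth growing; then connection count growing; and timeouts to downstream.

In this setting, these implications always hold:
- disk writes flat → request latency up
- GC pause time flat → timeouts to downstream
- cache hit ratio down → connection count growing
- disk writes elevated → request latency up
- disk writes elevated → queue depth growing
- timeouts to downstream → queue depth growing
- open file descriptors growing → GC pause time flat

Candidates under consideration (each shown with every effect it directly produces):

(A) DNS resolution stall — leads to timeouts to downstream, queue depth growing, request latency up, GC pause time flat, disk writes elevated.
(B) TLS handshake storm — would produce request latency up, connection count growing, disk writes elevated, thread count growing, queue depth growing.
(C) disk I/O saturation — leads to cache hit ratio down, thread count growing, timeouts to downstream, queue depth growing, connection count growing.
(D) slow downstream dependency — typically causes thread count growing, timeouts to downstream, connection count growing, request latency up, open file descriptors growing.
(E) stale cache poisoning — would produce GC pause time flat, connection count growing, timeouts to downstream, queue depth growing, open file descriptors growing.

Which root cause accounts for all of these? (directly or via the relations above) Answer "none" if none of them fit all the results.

For each candidate, compare predicted effects to what was observed:
(A) DNS resolution stall — request latency up ✓; GC pause time flat ✓; queue depth growing ✓; connection count growing ✗; timeouts to downstream ✓
(B) TLS handshake storm — request latency up ✓; GC pause time flat ✗; queue depth growing ✓; connection count growing ✓; timeouts to downstream ✗
(C) disk I/O saturation — request latency up ✗; GC pause time flat ✗; queue depth growing ✓; connection count growing ✓; timeouts to downstream ✓
(D) slow downstream dependency — accounts for every observation (GC pause time flat through open file descriptors growing → GC pause time flat)
(E) stale cache poisoning — does not account for request latency up
(D) is the only candidate with no mismatches.

D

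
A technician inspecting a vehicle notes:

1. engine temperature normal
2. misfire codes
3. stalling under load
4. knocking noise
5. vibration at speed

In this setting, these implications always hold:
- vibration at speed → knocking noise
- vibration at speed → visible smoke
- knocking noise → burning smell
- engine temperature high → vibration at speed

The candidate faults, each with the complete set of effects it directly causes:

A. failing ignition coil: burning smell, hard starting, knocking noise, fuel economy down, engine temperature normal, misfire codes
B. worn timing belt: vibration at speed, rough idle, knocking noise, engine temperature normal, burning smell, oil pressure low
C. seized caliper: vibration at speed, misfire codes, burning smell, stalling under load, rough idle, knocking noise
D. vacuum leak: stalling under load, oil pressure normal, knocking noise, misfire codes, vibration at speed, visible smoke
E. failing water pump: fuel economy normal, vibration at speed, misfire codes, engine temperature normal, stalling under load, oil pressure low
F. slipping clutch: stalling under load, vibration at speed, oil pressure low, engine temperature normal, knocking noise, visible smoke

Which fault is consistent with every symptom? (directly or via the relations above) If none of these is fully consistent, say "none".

E

Testing each hypothesis:
(A) failing ignition coil — engine temperature normal ✓; misfire codes ✓; stalling under load ✗; knocking noise ✓; vibration at speed ✗
(B) worn timing belt — does not account for misfire codes, stalling under load
(C) seized caliper — engine temperature normal ✗; misfire codes ✓; stalling under load ✓; knocking noise ✓; vibration at speed ✓
(D) vacuum leak — engine temperature normal ✗; misfire codes ✓; stalling under load ✓; knocking noise ✓; vibration at speed ✓
(E) failing water pump — engine temperature normal ✓; misfire codes ✓; stalling under load ✓; knocking noise ✓ (through vibration at speed → knocking noise); vibration at speed ✓
(F) slipping clutch — does not account for misfire codes
(E) is the only candidate with no mismatches.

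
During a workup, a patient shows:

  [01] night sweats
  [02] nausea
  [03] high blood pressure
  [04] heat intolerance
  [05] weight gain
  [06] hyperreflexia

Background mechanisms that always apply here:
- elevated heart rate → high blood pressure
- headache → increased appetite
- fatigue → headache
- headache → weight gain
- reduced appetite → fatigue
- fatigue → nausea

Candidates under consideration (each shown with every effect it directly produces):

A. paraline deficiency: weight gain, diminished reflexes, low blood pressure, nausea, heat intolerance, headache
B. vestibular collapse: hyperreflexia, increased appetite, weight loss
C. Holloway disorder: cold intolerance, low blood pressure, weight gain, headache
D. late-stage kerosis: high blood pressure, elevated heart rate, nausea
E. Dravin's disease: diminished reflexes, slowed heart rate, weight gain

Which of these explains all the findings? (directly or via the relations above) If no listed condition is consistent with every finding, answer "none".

none

Per-candidate check:
(A) paraline deficiency — fails on night sweats, high blood pressure, hyperreflexia (predicts low blood pressure, not high blood pressure; predicts diminished reflexes, not hyperreflexia)
(B) vestibular collapse — night sweats -; nausea -; high blood pressure -; heat intolerance -; weight gain -; hyperreflexia +
(C) Holloway disorder — night sweats -; nausea -; high blood pressure -; heat intolerance -; weight gain +; hyperreflexia -
(D) late-stage kerosis — night sweats -; nausea +; high blood pressure +; heat intolerance -; weight gain -; hyperreflexia -
(E) Dravin's disease — night sweats -; nausea -; high blood pressure -; heat intolerance -; weight gain +; hyperreflexia -
Every candidate fails on at least one observation.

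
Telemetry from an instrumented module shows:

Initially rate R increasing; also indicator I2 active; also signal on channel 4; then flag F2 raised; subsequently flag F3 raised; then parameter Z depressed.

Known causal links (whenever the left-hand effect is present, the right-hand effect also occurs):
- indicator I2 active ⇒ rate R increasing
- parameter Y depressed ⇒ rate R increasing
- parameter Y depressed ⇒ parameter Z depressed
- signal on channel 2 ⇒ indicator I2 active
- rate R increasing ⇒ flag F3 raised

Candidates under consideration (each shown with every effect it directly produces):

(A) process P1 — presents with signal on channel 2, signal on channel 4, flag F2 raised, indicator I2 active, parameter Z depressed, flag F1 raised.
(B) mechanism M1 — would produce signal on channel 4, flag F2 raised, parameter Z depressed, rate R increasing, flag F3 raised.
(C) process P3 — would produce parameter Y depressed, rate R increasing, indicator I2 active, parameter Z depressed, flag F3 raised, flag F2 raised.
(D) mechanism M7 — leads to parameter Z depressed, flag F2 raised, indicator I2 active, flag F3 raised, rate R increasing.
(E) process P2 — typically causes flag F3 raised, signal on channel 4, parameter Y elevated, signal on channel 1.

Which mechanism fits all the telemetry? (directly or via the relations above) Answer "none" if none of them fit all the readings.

Checking each candidate against the observations:
(A) process P1 — accounts for every observation (rate R increasing by indicator I2 active → rate R increasing)
(B) mechanism M1 — does not account for indicator I2 active
(C) process P3 — does not account for signal on channel 4
(D) mechanism M7 — rate R increasing ✓; indicator I2 active ✓; signal on channel 4 ✗; flag F2 raised ✓; flag F3 raised ✓; parameter Z depressed ✓
(E) process P2 — does not account for rate R increasing, indicator I2 active, flag F2 raised, parameter Z depressed
(A) is the only candidate with no mismatches.

A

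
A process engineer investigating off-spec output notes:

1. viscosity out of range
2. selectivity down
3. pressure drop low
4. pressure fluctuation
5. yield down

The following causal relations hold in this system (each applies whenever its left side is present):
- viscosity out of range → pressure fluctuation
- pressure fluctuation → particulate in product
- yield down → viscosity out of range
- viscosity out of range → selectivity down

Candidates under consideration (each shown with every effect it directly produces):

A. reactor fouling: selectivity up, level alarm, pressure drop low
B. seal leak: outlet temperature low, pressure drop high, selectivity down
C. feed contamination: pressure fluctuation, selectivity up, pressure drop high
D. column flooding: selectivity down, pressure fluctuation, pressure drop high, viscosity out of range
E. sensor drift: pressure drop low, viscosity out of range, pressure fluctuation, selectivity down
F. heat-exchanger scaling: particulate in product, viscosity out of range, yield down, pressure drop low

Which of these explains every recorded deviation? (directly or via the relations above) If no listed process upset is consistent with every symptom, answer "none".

Checking each candidate against the observations:
(A) reactor fouling — viscosity out of range ✗; selectivity down ✗; pressure drop low ✓; pressure fluctuation ✗; yield down ✗
(B) seal leak — viscosity out of range ✗; selectivity down ✓; pressure drop low ✗; pressure fluctuation ✗; yield down ✗
(C) feed contamination — viscosity out of range ✗; selectivity down ✗; pressure drop low ✗; pressure fluctuation ✓; yield down ✗
(D) column flooding — viscosity out of range ✓; selectivity down ✓; pressure drop low ✗; pressure fluctuation ✓; yield down ✗
(E) sensor drift — does not account for yield down
(F) heat-exchanger scaling — viscosity out of range ✓; selectivity down ✓ (through viscosity out of range → selectivity down); pressure drop low ✓; pressure fluctuation ✓ (through viscosity out of range → pressure fluctuation); yield down ✓
Only (F) is consistent with every observation.

F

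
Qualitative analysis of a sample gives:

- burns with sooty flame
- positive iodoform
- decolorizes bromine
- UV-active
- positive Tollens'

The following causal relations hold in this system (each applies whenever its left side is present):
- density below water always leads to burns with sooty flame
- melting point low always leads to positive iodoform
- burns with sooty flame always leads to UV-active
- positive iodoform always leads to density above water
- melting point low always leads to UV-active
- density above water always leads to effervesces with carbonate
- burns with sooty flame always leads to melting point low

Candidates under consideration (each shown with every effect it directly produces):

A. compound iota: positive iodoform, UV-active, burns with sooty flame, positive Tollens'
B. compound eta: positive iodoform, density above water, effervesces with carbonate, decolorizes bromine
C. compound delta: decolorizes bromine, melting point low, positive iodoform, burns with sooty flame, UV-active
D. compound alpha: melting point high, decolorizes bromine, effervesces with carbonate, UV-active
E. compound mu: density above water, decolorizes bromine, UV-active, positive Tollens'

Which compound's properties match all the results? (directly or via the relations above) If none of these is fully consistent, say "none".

For each candidate, compare predicted effects to what was observed:
(A) compound iota — does not account for decolorizes bromine
(B) compound eta — does not account for burns with sooty flame, UV-active, positive Tollens'
(C) compound delta — burns with sooty flame match; positive iodoform match; decolorizes bromine match; UV-active match; positive Tollens' miss
(D) compound alpha — burns with sooty flame miss; positive iodoform miss; decolorizes bromine match; UV-active match; positive Tollens' miss
(E) compound mu — burns with sooty flame miss; positive iodoform miss; decolorizes bromine match; UV-active match; positive Tollens' match
None of the listed candidates fits everything.

none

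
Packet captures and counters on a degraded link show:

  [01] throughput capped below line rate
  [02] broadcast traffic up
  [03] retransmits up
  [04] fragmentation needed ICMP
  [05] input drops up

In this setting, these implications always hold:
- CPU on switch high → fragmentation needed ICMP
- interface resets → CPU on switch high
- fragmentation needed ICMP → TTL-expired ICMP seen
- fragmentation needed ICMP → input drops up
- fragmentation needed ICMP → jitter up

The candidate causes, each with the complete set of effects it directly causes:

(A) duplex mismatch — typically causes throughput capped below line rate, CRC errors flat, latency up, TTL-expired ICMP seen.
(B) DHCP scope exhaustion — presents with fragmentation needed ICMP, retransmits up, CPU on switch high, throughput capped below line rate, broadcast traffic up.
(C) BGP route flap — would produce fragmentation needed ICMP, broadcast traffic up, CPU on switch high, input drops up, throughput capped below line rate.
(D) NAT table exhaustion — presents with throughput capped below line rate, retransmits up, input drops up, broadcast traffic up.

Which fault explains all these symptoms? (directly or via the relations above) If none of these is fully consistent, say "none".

B

Testing each hypothesis:
(A) duplex mismatch — throughput capped below line rate match; broadcast traffic up miss; retransmits up miss; fragmentation needed ICMP miss; input drops up miss
(B) DHCP scope exhaustion — accounts for every observation (input drops up via fragmentation needed ICMP → input drops up)
(C) BGP route flap — throughput capped below line rate match; broadcast traffic up match; retransmits up miss; fragmentation needed ICMP match; input drops up match
(D) NAT table exhaustion — throughput capped below line rate match; broadcast traffic up match; retransmits up match; fragmentation needed ICMP miss; input drops up match
(B) is the only candidate with no mismatches.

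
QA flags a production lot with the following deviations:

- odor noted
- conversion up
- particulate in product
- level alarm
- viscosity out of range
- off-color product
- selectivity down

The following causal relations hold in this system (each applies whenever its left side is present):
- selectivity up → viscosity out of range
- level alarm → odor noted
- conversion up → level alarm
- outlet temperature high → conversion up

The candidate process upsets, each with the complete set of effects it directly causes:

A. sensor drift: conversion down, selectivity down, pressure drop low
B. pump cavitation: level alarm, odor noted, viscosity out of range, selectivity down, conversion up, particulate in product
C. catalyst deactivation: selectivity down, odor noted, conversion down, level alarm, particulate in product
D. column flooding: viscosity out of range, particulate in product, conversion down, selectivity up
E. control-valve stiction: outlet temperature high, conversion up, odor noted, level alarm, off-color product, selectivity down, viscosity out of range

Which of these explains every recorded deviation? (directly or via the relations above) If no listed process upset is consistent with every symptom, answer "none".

Per-candidate check:
(A) sensor drift — fails on odor noted, conversion up, particulate in product, level alarm, viscosity out of range, off-color product (predicts conversion down, not conversion up)
(B) pump cavitation — odor noted match; conversion up match; particulate in product match; level alarm match; viscosity out of range match; off-color product miss; selectivity down match
(C) catalyst deactivation — fails on conversion up, viscosity out of range, off-color product (predicts conversion down, not conversion up)
(D) column flooding — odor noted miss; conversion up miss; particulate in product match; level alarm miss; viscosity out of range match; off-color product miss; selectivity down miss
(E) control-valve stiction — does not account for particulate in product
No candidate is consistent with all observations.

none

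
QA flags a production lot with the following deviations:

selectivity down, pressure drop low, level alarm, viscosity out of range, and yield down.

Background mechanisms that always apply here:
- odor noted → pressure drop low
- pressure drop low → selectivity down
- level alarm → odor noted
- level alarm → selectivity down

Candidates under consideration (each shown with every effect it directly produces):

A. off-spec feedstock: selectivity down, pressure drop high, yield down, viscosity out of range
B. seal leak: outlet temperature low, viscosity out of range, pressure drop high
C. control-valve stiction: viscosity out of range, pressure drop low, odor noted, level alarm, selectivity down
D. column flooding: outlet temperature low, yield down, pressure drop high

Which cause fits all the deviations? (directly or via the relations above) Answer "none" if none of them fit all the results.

none

Checking each candidate against the observations:
(A) off-spec feedstock — selectivity down +; pressure drop low -; level alarm -; viscosity out of range +; yield down +
(B) seal leak — selectivity down -; pressure drop low -; level alarm -; viscosity out of range +; yield down -
(C) control-valve stiction — selectivity down +; pressure drop low +; level alarm +; viscosity out of range +; yield down -
(D) column flooding — fails on selectivity down, pressure drop low, level alarm, viscosity out of range (predicts pressure drop high, not pressure drop low)
Every candidate fails on at least one observation.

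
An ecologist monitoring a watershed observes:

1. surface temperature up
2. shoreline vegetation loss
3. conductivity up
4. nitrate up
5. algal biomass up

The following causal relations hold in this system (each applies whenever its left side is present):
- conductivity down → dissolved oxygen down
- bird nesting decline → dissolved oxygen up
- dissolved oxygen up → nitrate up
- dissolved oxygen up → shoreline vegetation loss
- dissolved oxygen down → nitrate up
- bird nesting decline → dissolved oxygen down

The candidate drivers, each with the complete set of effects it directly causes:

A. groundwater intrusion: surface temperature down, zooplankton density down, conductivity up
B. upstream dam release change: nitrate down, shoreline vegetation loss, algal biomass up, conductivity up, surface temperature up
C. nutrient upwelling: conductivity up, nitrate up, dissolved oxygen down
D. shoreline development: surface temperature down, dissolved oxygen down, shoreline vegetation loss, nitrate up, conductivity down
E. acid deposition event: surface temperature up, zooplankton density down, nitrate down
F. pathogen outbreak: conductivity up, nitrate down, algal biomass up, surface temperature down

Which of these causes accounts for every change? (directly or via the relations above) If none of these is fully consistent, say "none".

Checking each candidate against the observations:
(A) groundwater intrusion — fails on surface temperature up, shoreline vegetation loss, nitrate up, algal biomass up (predicts surface temperature down, not surface temperature up)
(B) upstream dam release change — fails on nitrate up (predicts nitrate down, not nitrate up)
(C) nutrient upwelling — surface temperature up NO; shoreline vegetation loss NO; conductivity up yes; nitrate up yes; algal biomass up NO
(D) shoreline development — fails on surface temperature up, conductivity up, algal biomass up (predicts surface temperature down, not surface temperature up; predicts conductivity down, not conductivity up)
(E) acid deposition event — surface temperature up yes; shoreline vegetation loss NO; conductivity up NO; nitrate up NO; algal biomass up NO
(F) pathogen outbreak — fails on surface temperature up, shoreline vegetation loss, nitrate up (predicts surface temperature down, not surface temperature up; predicts nitrate down, not nitrate up)
None of the listed candidates fits everything.

none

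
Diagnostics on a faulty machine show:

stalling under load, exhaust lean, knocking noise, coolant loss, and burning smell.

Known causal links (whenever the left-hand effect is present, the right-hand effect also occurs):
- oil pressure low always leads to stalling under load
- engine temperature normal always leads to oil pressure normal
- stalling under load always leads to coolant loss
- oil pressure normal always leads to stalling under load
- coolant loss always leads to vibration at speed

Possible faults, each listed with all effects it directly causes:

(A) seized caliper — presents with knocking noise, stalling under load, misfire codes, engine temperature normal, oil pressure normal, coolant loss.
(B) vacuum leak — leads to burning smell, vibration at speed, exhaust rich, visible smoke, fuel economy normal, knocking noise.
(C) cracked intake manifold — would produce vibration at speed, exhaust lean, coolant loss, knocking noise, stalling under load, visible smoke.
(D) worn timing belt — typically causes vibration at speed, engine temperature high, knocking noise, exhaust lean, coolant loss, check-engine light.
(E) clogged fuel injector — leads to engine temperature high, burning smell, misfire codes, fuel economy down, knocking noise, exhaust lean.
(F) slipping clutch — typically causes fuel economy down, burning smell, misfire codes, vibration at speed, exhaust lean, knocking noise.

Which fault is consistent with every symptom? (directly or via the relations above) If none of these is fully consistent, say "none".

none

For each candidate, compare predicted effects to what was observed:
(A) seized caliper — does not account for exhaust lean, burning smell
(B) vacuum leak — fails on stalling under load, exhaust lean, coolant loss (predicts exhaust rich, not exhaust lean)
(C) cracked intake manifold — does not account for burning smell
(D) worn timing belt — does not account for stalling under load, burning smell
(E) clogged fuel injector — stalling under load NO; exhaust lean yes; knocking noise yes; coolant loss NO; burning smell yes
(F) slipping clutch — does not account for stalling under load, coolant loss
No candidate is consistent with all observations.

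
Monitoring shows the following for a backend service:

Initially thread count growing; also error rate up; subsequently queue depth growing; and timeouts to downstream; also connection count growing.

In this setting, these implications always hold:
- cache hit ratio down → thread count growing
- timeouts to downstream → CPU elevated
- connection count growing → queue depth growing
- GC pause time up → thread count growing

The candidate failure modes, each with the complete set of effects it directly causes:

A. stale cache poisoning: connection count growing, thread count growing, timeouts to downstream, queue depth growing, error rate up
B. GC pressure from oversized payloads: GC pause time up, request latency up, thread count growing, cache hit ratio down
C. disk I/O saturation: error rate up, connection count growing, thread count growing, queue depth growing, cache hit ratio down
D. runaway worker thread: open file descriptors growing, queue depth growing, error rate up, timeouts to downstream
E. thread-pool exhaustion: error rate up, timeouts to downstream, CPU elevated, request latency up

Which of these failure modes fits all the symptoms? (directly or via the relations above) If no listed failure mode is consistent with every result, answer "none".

A

Per-candidate check:
(A) stale cache poisoning — thread count growing ✓; error rate up ✓; queue depth growing ✓; timeouts to downstream ✓; connection count growing ✓
(B) GC pressure from oversized payloads — thread count growing ✓; error rate up ✗; queue depth growing ✗; timeouts to downstream ✗; connection count growing ✗
(C) disk I/O saturation — thread count growing ✓; error rate up ✓; queue depth growing ✓; timeouts to downstream ✗; connection count growing ✓
(D) runaway worker thread — does not account for thread count growing, connection count growing
(E) thread-pool exhaustion — does not account for thread count growing, queue depth growing, connection count growing
Only (A) is consistent with every observation.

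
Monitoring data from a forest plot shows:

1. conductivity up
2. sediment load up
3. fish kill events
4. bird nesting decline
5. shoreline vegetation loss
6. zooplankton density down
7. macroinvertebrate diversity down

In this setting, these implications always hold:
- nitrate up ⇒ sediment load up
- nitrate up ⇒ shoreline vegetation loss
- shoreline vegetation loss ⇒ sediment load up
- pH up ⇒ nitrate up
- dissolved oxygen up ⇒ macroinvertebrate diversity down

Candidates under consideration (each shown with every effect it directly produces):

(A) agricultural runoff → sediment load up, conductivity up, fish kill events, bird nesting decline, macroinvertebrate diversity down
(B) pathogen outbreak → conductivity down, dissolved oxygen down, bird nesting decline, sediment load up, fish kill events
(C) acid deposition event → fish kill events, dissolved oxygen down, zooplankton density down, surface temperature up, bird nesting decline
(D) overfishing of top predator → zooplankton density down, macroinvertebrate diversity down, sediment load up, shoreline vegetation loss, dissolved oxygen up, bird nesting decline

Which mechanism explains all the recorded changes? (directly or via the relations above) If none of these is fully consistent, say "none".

Per-candidate check:
(A) agricultural runoff — conductivity up +; sediment load up +; fish kill events +; bird nesting decline +; shoreline vegetation loss -; zooplankton density down -; macroinvertebrate diversity down +
(B) pathogen outbreak — conductivity up -; sediment load up +; fish kill events +; bird nesting decline +; shoreline vegetation loss -; zooplankton density down -; macroinvertebrate diversity down -
(C) acid deposition event — conductivity up -; sediment load up -; fish kill events +; bird nesting decline +; shoreline vegetation loss -; zooplankton density down +; macroinvertebrate diversity down -
(D) overfishing of top predator — does not account for conductivity up, fish kill events
Every candidate fails on at least one observation.

none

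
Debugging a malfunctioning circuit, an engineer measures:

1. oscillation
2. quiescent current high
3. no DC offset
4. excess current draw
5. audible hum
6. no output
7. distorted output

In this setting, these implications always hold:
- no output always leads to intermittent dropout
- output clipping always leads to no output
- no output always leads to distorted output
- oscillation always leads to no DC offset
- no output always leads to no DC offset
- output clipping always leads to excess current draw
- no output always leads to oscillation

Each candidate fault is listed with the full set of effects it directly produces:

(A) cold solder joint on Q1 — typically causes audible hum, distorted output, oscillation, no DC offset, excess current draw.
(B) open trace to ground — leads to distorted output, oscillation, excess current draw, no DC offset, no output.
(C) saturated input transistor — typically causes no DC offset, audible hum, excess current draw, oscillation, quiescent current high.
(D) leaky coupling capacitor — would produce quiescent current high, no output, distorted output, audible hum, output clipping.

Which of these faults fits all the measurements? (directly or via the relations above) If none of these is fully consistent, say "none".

Checking each candidate against the observations:
(A) cold solder joint on Q1 — oscillation ✓; quiescent current high ✗; no DC offset ✓; excess current draw ✓; audible hum ✓; no output ✗; distorted output ✓
(B) open trace to ground — oscillation ✓; quiescent current high ✗; no DC offset ✓; excess current draw ✓; audible hum ✗; no output ✓; distorted output ✓
(C) saturated input transistor — does not account for no output, distorted output
(D) leaky coupling capacitor — oscillation ✓ (by no output → oscillation); quiescent current high ✓; no DC offset ✓ (by no output → no DC offset); excess current draw ✓ (by output clipping → excess current draw); audible hum ✓; no output ✓; distorted output ✓
Only (D) is consistent with every observation.

D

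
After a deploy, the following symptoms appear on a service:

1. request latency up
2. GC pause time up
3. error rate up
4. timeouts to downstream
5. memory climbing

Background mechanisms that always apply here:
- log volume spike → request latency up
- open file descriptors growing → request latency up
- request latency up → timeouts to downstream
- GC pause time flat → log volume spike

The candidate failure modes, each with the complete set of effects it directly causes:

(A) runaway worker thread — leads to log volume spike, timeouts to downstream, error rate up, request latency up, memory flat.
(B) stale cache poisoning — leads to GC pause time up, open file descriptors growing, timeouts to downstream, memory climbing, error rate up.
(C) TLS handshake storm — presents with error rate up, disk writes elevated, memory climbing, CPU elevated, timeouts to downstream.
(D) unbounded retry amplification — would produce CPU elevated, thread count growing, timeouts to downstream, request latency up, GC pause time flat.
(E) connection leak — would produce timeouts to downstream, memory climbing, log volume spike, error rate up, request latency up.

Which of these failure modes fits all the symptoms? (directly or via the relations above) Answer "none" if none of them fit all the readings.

B

For each candidate, compare predicted effects to what was observed:
(A) runaway worker thread — fails on GC pause time up, memory climbing (predicts memory flat, not memory climbing)
(B) stale cache poisoning — request latency up match (through open file descriptors growing → request latency up); GC pause time up match; error rate up match; timeouts to downstream match; memory climbing match
(C) TLS handshake storm — request latency up miss; GC pause time up miss; error rate up match; timeouts to downstream match; memory climbing match
(D) unbounded retry amplification — request latency up match; GC pause time up miss; error rate up miss; timeouts to downstream match; memory climbing miss
(E) connection leak — request latency up match; GC pause time up miss; error rate up match; timeouts to downstream match; memory climbing match
Only (B) is consistent with every observation.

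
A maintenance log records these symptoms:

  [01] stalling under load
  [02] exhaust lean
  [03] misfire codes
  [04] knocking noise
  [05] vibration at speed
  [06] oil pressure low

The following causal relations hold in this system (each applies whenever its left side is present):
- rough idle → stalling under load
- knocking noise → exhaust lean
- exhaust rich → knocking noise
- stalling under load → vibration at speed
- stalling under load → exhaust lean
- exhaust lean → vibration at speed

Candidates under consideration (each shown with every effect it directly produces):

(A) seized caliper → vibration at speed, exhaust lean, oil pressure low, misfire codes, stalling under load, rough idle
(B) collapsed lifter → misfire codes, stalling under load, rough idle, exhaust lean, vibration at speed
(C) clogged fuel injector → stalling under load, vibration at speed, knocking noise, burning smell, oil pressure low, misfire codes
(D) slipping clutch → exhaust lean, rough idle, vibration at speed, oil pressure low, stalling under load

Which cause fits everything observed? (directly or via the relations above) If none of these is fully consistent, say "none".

Per-candidate check:
(A) seized caliper — stalling under load +; exhaust lean +; misfire codes +; knocking noise -; vibration at speed +; oil pressure low +
(B) collapsed lifter — does not account for knocking noise, oil pressure low
(C) clogged fuel injector — accounts for every observation (exhaust lean by stalling under load → exhaust lean)
(D) slipping clutch — stalling under load +; exhaust lean +; misfire codes -; knocking noise -; vibration at speed +; oil pressure low +
Only (C) is consistent with every observation.

C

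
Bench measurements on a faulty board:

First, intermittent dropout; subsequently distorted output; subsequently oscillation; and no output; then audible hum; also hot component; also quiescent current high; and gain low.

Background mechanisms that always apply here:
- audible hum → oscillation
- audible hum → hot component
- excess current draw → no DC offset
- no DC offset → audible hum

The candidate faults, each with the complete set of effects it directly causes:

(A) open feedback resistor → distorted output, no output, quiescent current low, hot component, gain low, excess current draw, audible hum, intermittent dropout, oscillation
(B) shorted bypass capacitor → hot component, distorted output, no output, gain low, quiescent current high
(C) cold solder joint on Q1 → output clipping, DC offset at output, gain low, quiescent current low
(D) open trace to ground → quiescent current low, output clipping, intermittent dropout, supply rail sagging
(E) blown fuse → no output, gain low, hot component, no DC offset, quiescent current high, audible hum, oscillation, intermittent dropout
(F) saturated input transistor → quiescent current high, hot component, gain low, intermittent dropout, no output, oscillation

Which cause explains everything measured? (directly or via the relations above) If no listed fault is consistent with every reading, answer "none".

For each candidate, compare predicted effects to what was observed:
(A) open feedback resistor — intermittent dropout match; distorted output match; oscillation match; no output match; audible hum match; hot component match; quiescent current high miss; gain low match
(B) shorted bypass capacitor — does not account for intermittent dropout, oscillation, audible hum
(C) cold solder joint on Q1 — intermittent dropout miss; distorted output miss; oscillation miss; no output miss; audible hum miss; hot component miss; quiescent current high miss; gain low match
(D) open trace to ground — intermittent dropout match; distorted output miss; oscillation miss; no output miss; audible hum miss; hot component miss; quiescent current high miss; gain low miss
(E) blown fuse — intermittent dropout match; distorted output miss; oscillation match; no output match; audible hum match; hot component match; quiescent current high match; gain low match
(F) saturated input transistor — does not account for distorted output, audible hum
Every candidate fails on at least one observation.

none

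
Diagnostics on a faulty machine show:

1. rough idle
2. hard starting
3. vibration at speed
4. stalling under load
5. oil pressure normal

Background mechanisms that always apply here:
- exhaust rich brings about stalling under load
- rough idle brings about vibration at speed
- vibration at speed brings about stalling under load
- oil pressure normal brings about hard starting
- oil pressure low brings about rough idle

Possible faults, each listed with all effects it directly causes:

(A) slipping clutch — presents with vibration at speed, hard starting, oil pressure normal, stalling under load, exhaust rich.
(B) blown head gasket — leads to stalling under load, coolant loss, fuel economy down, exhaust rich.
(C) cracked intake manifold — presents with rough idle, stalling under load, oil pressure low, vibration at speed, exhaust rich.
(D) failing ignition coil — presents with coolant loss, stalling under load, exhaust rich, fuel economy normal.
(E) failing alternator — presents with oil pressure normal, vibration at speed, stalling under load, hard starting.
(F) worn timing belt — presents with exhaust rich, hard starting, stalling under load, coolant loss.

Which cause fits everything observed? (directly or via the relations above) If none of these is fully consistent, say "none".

Per-candidate check:
(A) slipping clutch — rough idle NO; hard starting yes; vibration at speed yes; stalling under load yes; oil pressure normal yes
(B) blown head gasket — rough idle NO; hard starting NO; vibration at speed NO; stalling under load yes; oil pressure normal NO
(C) cracked intake manifold — fails on hard starting, oil pressure normal (predicts oil pressure low, not oil pressure normal)
(D) failing ignition coil — does not account for rough idle, hard starting, vibration at speed, oil pressure normal
(E) failing alternator — does not account for rough idle
(F) worn timing belt — rough idle NO; hard starting yes; vibration at speed NO; stalling under load yes; oil pressure normal NO
Every candidate fails on at least one observation.

none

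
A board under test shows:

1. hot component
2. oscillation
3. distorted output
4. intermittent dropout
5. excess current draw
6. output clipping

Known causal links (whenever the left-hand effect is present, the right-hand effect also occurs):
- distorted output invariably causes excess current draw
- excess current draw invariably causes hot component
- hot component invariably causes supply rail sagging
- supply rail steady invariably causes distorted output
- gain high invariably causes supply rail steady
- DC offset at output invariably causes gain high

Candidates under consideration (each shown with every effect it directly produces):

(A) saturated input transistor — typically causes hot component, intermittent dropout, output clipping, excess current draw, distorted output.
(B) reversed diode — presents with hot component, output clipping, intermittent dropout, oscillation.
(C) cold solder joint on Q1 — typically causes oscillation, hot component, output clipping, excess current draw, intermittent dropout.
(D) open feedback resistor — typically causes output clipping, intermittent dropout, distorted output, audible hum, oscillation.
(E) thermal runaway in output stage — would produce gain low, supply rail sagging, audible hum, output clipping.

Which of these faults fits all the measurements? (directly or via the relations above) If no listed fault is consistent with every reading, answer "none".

D

Per-candidate check:
(A) saturated input transistor — does not account for oscillation
(B) reversed diode — does not account for distorted output, excess current draw
(C) cold solder joint on Q1 — hot component ✓; oscillation ✓; distorted output ✗; intermittent dropout ✓; excess current draw ✓; output clipping ✓
(D) open feedback resistor — accounts for every observation (hot component via distorted output → excess current draw → hot component)
(E) thermal runaway in output stage — hot component ✗; oscillation ✗; distorted output ✗; intermittent dropout ✗; excess current draw ✗; output clipping ✓
(D) alone accounts for all the evidence.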